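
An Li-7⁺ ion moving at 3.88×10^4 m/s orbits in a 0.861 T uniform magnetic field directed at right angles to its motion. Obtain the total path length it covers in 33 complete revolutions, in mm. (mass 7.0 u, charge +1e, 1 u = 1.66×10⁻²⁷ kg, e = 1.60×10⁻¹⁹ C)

r = mv/(qB) = 3.27×10^-3 m, so one revolution covers 2πr = 0.0206 m.
In 33 revolutions: L = 33·2πr = 0.679 m.

L ≈ 679 mm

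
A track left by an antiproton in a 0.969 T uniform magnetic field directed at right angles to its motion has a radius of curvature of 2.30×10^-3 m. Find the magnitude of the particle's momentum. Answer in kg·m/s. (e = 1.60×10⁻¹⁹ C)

p ≈ 3.57×10^-22 kg·m/s

Since qvB = mv²/r, the momentum p = mv = qBr.
p = (1×1.60×10^-19)(0.969)(2.30×10^-3) = 3.57×10^-22 kg·m/s.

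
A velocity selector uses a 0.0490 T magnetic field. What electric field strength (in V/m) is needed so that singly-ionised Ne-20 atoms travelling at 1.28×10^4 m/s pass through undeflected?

E ≈ 627 V/m

qE = qvB ⇒ E = vB = (1.28×10^4)(0.0490) = 627 V/m.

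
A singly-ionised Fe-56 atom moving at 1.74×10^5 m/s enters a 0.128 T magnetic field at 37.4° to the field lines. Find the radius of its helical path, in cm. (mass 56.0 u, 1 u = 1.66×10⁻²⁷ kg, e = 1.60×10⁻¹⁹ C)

Only the perpendicular component v⊥ = v sin37.4° = 1.06×10^5 m/s is bent by the field.
r = m v⊥ /(qB) = (9.30×10^-26)(1.06×10^5) / [(1×1.60×10^-19)(0.128)] = 0.480 m.

r ≈ 48.0 cm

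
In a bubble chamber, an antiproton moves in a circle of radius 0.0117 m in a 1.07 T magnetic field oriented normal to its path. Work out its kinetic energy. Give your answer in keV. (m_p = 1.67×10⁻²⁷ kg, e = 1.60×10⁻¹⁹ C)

v = qBr/m = (1×1.60×10^-19)(1.07)(0.0117) / (1.67×10^-27) = 1.20×10^6 m/s.
K = ½mv² = 0.5·(1.67×10^-27)·(1.20×10^6)² = 1.20×10^-15 J = 7.51 keV.

K ≈ 7.51 keV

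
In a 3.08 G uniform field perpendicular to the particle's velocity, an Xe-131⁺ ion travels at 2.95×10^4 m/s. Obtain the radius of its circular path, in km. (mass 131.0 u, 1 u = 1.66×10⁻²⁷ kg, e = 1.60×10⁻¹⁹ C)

The magnetic force provides the centripetal force: qvB = mv²/r, so r = mv/(qB).
r = (2.17×10^-25 kg)(2.95×10^4 m/s) / [(1×1.60×10^-19 C)(3.08×10^-4 T)] = 130 m.

r ≈ 0.130 km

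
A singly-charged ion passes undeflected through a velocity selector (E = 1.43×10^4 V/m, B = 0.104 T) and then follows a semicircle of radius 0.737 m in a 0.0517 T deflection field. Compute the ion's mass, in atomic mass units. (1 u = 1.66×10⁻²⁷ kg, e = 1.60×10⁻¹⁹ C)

m ≈ 26.7 u

v = E/B₁ = 1.38×10^5 m/s.
From r = mv/(qB₂), m = qB₂r/v = (1×1.60×10^-19)(0.0517)(0.737) / (1.38×10^5) = 4.43×10^-26 kg.
In atomic mass units: m = 4.43×10^-26 / 1.66×10^-27 = 26.7 u.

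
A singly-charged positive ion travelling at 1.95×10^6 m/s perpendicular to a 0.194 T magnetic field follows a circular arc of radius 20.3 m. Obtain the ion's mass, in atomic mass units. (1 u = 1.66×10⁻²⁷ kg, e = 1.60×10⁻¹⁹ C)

qvB = mv²/r ⇒ m = qBr/v.
m = (1×1.60×10^-19)(0.194)(20.3) / (1.95×10^6) = 3.23×10^-25 kg = 195 u.

m ≈ 195 u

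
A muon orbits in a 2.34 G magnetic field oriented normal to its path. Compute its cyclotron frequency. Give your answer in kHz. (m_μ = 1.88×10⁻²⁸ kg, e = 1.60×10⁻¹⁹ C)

f = qB/(2πm) = (1×1.60×10^-19)(2.34×10^-4) / [2π(1.88×10^-28)] = 3.17×10^4 Hz.

f ≈ 31.7 kHz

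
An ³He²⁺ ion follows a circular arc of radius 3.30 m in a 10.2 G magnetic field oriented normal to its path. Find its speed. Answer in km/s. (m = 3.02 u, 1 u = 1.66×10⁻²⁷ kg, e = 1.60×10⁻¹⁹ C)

From qvB = mv²/r, v = qBr/m.
v = (2×1.60×10^-19)(1.02×10^-3)(3.30) / (5.01×10^-27) = 2.15×10^5 m/s.

v ≈ 215 km/s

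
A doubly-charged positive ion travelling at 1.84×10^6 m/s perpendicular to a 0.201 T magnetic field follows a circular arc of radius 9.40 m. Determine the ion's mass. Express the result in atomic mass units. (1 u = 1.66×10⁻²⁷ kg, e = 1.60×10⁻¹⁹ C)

m ≈ 198 u

qvB = mv²/r ⇒ m = qBr/v.
m = (2×1.60×10^-19)(0.201)(9.40) / (1.84×10^6) = 3.29×10^-25 kg = 198 u.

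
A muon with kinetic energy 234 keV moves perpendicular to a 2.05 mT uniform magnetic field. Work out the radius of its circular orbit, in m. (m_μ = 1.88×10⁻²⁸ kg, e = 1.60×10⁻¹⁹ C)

r ≈ 11.4 m

Convert the energy: K = 234 keV = 3.74×10^-14 J.
v = √(2K/m) = √(2·3.74×10^-14/1.88×10^-28) = 2.00×10^7 m/s.
r = mv/(qB) = (1.88×10^-28)(2.00×10^7) / [(1×1.60×10^-19)(2.05×10^-3)] = 11.4 m.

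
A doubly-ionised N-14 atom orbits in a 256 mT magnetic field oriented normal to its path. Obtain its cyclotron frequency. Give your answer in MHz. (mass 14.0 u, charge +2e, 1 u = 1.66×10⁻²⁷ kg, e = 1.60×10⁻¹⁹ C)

f = qB/(2πm) = (2×1.60×10^-19)(0.256) / [2π(2.32×10^-26)] = 5.61×10^5 Hz.

f ≈ 0.561 MHz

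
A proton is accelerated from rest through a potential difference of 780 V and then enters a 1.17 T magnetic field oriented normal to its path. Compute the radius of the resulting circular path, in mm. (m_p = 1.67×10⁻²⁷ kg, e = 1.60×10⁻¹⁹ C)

r ≈ 3.45 mm

The kinetic energy gained is K = qV = (1×1.60×10^-19)(780) = 1.25×10^-16 J.
v = √(2K/m) = 3.87×10^5 m/s.
r = mv/(qB) = (1.67×10^-27)(3.87×10^5) / [(1×1.60×10^-19)(1.17)] = 3.45×10^-3 m.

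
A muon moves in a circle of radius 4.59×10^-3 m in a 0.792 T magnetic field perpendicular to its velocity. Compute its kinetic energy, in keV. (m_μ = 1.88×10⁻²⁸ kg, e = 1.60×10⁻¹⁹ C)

K ≈ 5.62 keV

v = qBr/m = (1×1.60×10^-19)(0.792)(4.59×10^-3) / (1.88×10^-28) = 3.09×10^6 m/s.
K = ½mv² = 0.5·(1.88×10^-28)·(3.09×10^6)² = 9.00×10^-16 J = 5.62 keV.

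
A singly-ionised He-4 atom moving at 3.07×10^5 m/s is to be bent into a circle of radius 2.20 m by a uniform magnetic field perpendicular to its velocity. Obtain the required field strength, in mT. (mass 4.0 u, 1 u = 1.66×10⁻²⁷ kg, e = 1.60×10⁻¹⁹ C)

qvB = mv²/r gives B = mv/(qr).
B = (6.64×10^-27)(3.07×10^5) / [(1×1.60×10^-19)(2.20)] = 5.79×10^-3 T.

B ≈ 5.79 mT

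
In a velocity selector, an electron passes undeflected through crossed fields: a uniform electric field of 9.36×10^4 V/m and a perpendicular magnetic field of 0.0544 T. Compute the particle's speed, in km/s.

For zero net force, qE = qvB, so v = E/B.
v = (9.36×10^4) / (0.0544) = 1.72×10^6 m/s.

v ≈ 1720 km/s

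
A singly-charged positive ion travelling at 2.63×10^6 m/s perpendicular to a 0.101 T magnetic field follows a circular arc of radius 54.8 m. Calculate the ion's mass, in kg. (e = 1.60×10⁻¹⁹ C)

m ≈ 3.37×10^-25 kg

qvB = mv²/r ⇒ m = qBr/v.
m = (1×1.60×10^-19)(0.101)(54.8) / (2.63×10^6) = 3.37×10^-25 kg.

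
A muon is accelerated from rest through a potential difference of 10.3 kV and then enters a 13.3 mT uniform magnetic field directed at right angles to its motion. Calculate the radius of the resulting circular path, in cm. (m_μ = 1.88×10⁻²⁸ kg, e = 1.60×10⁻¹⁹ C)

The kinetic energy gained is K = qV = (1×1.60×10^-19)(1.03×10^4) = 1.65×10^-15 J.
v = √(2K/m) = 4.19×10^6 m/s.
r = mv/(qB) = (1.88×10^-28)(4.19×10^6) / [(1×1.60×10^-19)(0.0133)] = 0.370 m.

r ≈ 37.0 cm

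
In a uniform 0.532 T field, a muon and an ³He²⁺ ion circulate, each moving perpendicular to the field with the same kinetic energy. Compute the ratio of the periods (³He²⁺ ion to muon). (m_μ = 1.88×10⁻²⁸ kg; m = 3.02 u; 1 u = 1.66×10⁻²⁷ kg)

ratio ≈ 13.3

T = 2πm/(qB) is independent of speed, so T₂/T₁ = (m₂/q₂)/(m₁/q₁).
T_{³He²⁺ ion}/T_{muon} = (5.01×10^-27/2e) / (1.88×10^-28/1e) = 13.3.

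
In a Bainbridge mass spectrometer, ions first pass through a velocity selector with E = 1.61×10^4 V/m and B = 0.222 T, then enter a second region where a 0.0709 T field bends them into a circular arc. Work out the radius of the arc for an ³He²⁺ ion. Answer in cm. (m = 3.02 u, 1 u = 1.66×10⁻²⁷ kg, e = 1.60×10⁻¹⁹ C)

The selector passes v = E/B = 1.61×10^4/0.222 = 7.25×10^4 m/s.
In the deflection region, r = mv/(qB₂) = (5.01×10^-27)(7.25×10^4) / [(2×1.60×10^-19)(0.0709)] = 0.0160 m.

r ≈ 1.60 cm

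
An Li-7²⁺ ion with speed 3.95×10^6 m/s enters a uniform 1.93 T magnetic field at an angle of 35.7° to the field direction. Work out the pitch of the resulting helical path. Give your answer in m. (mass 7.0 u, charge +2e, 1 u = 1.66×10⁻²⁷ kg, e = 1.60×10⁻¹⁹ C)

The velocity component along B is v∥ = v cos35.7° = 3.21×10^6 m/s.
The cyclotron period T = 2πm/(qB) = 1.18×10^-7 s is set by m, q, B alone.
Pitch = v∥·T = (3.21×10^6)(1.18×10^-7) = 0.379 m.

pitch ≈ 0.379 m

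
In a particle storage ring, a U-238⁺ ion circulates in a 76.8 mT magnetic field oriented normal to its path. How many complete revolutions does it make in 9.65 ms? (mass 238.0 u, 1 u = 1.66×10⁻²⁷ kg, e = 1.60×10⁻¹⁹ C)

T = 2πm/(qB) = 2π(3.9508×10^-25) / [(1×1.60×10^-19)(0.0768)] = 2.0202×10^-4 s.
N = t/T = 9.65×10^-3 / 2.0202×10^-4 ≈ 47.77, so 47 complete revolutions.

N = 47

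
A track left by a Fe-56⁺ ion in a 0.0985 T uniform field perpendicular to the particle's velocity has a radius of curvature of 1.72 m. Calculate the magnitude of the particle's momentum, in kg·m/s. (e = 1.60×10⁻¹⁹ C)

Since qvB = mv²/r, the momentum p = mv = qBr.
p = (1×1.60×10^-19)(0.0985)(1.72) = 2.71×10^-20 kg·m/s.

p ≈ 2.71×10^-20 kg·m/s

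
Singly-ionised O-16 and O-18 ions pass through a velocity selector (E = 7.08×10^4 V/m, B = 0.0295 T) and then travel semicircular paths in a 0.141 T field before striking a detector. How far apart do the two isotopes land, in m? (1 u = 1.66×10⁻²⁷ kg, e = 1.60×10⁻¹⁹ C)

Δd ≈ 0.706 m

Both emerge at v = E/B₁ = 2.40×10^6 m/s.
r = mv/(qB₂), so r₁ = 2.826 m and r₂ = 3.179 m, giving Δr = 0.353 m.
After a semicircle each ion lands a diameter 2r from the entry slit, so the separation is 2Δr = 0.706 m.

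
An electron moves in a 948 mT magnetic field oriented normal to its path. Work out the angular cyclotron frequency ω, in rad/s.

ω ≈ 1.66×10^11 rad/s

ω = qB/m = (1×1.60×10^-19)(0.948) / (9.11×10^-31) = 1.66×10^11 rad/s.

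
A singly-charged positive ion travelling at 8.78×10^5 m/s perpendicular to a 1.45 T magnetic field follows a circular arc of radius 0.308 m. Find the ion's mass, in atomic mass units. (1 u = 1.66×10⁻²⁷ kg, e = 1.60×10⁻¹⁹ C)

qvB = mv²/r ⇒ m = qBr/v.
m = (1×1.60×10^-19)(1.45)(0.308) / (8.78×10^5) = 8.14×10^-26 kg = 49.0 u.

m ≈ 49.0 u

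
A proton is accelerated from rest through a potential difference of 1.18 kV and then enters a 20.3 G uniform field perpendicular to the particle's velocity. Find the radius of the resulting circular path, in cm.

The kinetic energy gained is K = qV = (1×1.60×10^-19)(1180) = 1.89×10^-16 J.
v = √(2K/m) = 4.76×10^5 m/s.
r = mv/(qB) = (1.67×10^-27)(4.76×10^5) / [(1×1.60×10^-19)(2.03×10^-3)] = 2.44 m.

r ≈ 244 cm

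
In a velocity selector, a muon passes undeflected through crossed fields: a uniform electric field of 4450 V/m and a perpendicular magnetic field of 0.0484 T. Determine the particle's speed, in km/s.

For zero net force, qE = qvB, so v = E/B.
v = (4450) / (0.0484) = 9.19×10^4 m/s.

v ≈ 91.9 km/s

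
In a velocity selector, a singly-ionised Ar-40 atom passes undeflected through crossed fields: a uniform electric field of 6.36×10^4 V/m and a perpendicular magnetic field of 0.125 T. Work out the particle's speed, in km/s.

v ≈ 509 km/s

For zero net force, qE = qvB, so v = E/B.
v = (6.36×10^4) / (0.125) = 5.09×10^5 m/s.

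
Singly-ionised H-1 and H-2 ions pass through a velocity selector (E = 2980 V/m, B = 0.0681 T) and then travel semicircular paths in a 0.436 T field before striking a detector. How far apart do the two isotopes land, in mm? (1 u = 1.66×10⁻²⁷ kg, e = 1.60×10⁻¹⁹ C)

Both emerge at v = E/B₁ = 4.38×10^4 m/s.
r = mv/(qB₂), so r₁ = 1.04×10^-3 m and r₂ = 2.08×10^-3 m, giving Δr = 1.04×10^-3 m.
After a semicircle each ion lands a diameter 2r from the entry slit, so the separation is 2Δr = 2.08×10^-3 m.

Δd ≈ 2.08 mm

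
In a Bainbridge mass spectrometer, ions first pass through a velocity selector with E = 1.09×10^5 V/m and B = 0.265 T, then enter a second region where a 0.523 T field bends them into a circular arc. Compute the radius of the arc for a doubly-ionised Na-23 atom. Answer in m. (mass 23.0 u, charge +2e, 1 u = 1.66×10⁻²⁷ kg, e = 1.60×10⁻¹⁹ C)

r ≈ 0.0938 m

The selector passes v = E/B = 1.09×10^5/0.265 = 4.11×10^5 m/s.
In the deflection region, r = mv/(qB₂) = (3.82×10^-26)(4.11×10^5) / [(2×1.60×10^-19)(0.523)] = 0.0938 m.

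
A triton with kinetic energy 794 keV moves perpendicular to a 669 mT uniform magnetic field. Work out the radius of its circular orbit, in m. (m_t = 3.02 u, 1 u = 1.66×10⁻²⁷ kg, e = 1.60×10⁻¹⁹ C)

r ≈ 0.333 m

Convert the energy: K = 794 keV = 1.27×10^-13 J.
v = √(2K/m) = √(2·1.27×10^-13/5.01×10^-27) = 7.12×10^6 m/s.
r = mv/(qB) = (5.01×10^-27)(7.12×10^6) / [(1×1.60×10^-19)(0.669)] = 0.333 m.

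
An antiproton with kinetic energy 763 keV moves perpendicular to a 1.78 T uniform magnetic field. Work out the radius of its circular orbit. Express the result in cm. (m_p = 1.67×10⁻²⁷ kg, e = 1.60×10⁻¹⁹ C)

Convert the energy: K = 763 keV = 1.22×10^-13 J.
v = √(2K/m) = √(2·1.22×10^-13/1.67×10^-27) = 1.21×10^7 m/s.
r = mv/(qB) = (1.67×10^-27)(1.21×10^7) / [(1×1.60×10^-19)(1.78)] = 0.0709 m.

r ≈ 7.09 cm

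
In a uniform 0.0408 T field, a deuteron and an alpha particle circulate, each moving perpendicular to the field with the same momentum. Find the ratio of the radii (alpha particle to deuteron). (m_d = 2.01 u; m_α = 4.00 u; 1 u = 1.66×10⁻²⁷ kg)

ratio ≈ 0.500

r = p/(qB) ⇒ at equal p, r ∝ 1/q.
r_{alpha particle}/r_{deuteron} = 0.500.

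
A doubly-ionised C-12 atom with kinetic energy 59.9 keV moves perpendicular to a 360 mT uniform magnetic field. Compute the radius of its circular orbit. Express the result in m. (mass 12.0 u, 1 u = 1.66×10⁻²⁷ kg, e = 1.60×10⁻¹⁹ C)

r ≈ 0.170 m

Convert the energy: K = 59.9 keV = 9.58×10^-15 J.
v = √(2K/m) = √(2·9.58×10^-15/1.99×10^-26) = 9.81×10^5 m/s.
r = mv/(qB) = (1.99×10^-26)(9.81×10^5) / [(2×1.60×10^-19)(0.360)] = 0.170 m.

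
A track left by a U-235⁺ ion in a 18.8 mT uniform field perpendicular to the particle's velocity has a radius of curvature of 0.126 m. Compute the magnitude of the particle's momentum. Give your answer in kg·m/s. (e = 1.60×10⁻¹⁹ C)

Since qvB = mv²/r, the momentum p = mv = qBr.
p = (1×1.60×10^-19)(0.0188)(0.126) = 3.79×10^-22 kg·m/s.

p ≈ 3.79×10^-22 kg·m/s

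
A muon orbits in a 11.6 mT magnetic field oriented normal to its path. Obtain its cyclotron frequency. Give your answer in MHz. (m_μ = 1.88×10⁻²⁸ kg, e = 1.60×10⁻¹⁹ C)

f = qB/(2πm) = (1×1.60×10^-19)(0.0116) / [2π(1.88×10^-28)] = 1.57×10^6 Hz.

f ≈ 1.57 MHz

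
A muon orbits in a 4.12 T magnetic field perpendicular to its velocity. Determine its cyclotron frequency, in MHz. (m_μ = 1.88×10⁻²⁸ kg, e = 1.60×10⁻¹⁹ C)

f ≈ 558 MHz

f = qB/(2πm) = (1×1.60×10^-19)(4.12) / [2π(1.88×10^-28)] = 5.58×10^8 Hz.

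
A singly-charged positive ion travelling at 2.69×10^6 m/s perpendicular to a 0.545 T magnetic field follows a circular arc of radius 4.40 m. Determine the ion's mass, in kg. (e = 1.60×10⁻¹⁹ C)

m ≈ 1.43×10^-25 kg

qvB = mv²/r ⇒ m = qBr/v.
m = (1×1.60×10^-19)(0.545)(4.40) / (2.69×10^6) = 1.43×10^-25 kg.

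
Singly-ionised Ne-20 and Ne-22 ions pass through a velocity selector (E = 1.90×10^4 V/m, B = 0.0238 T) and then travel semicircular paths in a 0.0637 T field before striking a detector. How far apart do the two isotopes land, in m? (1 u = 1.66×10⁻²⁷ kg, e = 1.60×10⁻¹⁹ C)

Δd ≈ 0.520 m

Both emerge at v = E/B₁ = 7.98×10^5 m/s.
r = mv/(qB₂), so r₁ = 2.600 m and r₂ = 2.861 m, giving Δr = 0.260 m.
After a semicircle each ion lands a diameter 2r from the entry slit, so the separation is 2Δr = 0.520 m.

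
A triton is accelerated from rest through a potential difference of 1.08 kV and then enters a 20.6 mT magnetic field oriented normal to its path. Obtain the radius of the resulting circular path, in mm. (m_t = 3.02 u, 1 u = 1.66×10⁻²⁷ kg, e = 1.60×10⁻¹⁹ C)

The kinetic energy gained is K = qV = (1×1.60×10^-19)(1080) = 1.73×10^-16 J.
v = √(2K/m) = 2.63×10^5 m/s.
r = mv/(qB) = (5.01×10^-27)(2.63×10^5) / [(1×1.60×10^-19)(0.0206)] = 0.399 m.

r ≈ 399 mm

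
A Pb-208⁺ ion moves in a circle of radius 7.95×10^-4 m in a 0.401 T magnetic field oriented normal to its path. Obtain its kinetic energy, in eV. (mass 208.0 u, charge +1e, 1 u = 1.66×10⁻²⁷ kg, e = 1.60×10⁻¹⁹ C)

K ≈ 0.0235 eV

v = qBr/m = (1×1.60×10^-19)(0.401)(7.95×10^-4) / (3.45×10^-25) = 148 m/s.
K = ½mv² = 0.5·(3.45×10^-25)·(148)² = 3.77×10^-21 J = 0.0235 eV.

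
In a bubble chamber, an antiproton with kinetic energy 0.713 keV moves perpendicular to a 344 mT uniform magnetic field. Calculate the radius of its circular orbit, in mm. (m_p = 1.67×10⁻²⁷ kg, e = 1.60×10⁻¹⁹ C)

Convert the energy: K = 0.713 keV = 1.14×10^-16 J.
v = √(2K/m) = √(2·1.14×10^-16/1.67×10^-27) = 3.70×10^5 m/s.
r = mv/(qB) = (1.67×10^-27)(3.70×10^5) / [(1×1.60×10^-19)(0.344)] = 0.0112 m.

r ≈ 11.2 mm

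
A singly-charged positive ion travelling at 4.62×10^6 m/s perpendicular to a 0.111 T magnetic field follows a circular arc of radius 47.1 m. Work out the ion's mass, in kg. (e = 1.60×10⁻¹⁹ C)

m ≈ 1.81×10^-25 kg

qvB = mv²/r ⇒ m = qBr/v.
m = (1×1.60×10^-19)(0.111)(47.1) / (4.62×10^6) = 1.81×10^-25 kg.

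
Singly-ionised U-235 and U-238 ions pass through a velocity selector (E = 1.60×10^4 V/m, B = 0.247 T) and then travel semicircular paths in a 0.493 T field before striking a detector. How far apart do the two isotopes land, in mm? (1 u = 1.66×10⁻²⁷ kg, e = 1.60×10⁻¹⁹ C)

Δd ≈ 8.18 mm

Both emerge at v = E/B₁ = 6.48×10^4 m/s.
r = mv/(qB₂), so r₁ = 0.32036 m and r₂ = 0.32445 m, giving Δr = 4.09×10^-3 m.
After a semicircle each ion lands a diameter 2r from the entry slit, so the separation is 2Δr = 8.18×10^-3 m.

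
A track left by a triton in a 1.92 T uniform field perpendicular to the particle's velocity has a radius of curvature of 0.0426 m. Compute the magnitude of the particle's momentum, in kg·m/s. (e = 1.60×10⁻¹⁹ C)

p ≈ 1.31×10^-20 kg·m/s

Since qvB = mv²/r, the momentum p = mv = qBr.
p = (1×1.60×10^-19)(1.92)(0.0426) = 1.31×10^-20 kg·m/s.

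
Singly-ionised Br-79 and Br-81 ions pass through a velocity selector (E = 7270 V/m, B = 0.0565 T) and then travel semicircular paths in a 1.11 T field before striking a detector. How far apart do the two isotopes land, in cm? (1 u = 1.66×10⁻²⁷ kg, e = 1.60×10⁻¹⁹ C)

Δd ≈ 0.481 cm

Both emerge at v = E/B₁ = 1.29×10^5 m/s.
r = mv/(qB₂), so r₁ = 0.09501 m and r₂ = 0.09742 m, giving Δr = 2.41×10^-3 m.
After a semicircle each ion lands a diameter 2r from the entry slit, so the separation is 2Δr = 4.81×10^-3 m.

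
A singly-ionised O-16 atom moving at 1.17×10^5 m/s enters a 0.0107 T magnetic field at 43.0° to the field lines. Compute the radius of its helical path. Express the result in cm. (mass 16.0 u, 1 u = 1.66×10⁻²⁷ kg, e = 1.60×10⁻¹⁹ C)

r ≈ 124 cm

Only the perpendicular component v⊥ = v sin43.0° = 7.98×10^4 m/s is bent by the field.
r = m v⊥ /(qB) = (2.66×10^-26)(7.98×10^4) / [(1×1.60×10^-19)(0.0107)] = 1.24 m.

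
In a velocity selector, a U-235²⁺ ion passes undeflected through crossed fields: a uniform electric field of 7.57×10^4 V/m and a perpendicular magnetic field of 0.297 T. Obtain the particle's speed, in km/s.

For zero net force, qE = qvB, so v = E/B.
v = (7.57×10^4) / (0.297) = 2.55×10^5 m/s.

v ≈ 255 km/s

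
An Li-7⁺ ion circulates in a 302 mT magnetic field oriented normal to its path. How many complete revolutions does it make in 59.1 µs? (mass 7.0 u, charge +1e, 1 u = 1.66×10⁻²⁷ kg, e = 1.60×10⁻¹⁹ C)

T = 2πm/(qB) = 2π(1.162×10^-26) / [(1×1.60×10^-19)(0.302)] = 1.5110×10^-6 s.
N = t/T = 5.91×10^-5 / 1.5110×10^-6 ≈ 39.11, so 39 complete revolutions.

N = 39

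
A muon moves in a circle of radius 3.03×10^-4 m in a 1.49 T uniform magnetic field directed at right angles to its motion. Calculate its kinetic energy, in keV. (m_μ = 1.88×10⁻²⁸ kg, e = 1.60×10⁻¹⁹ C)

v = qBr/m = (1×1.60×10^-19)(1.49)(3.03×10^-4) / (1.88×10^-28) = 3.84×10^5 m/s.
K = ½mv² = 0.5·(1.88×10^-28)·(3.84×10^5)² = 1.39×10^-17 J = 0.0867 keV.

K ≈ 0.0867 keV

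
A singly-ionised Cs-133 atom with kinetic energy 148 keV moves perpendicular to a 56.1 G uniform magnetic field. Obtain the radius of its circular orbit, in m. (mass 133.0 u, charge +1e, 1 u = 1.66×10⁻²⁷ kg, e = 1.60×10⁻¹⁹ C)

r ≈ 114 m

Convert the energy: K = 148 keV = 2.37×10^-14 J.
v = √(2K/m) = √(2·2.37×10^-14/2.21×10^-25) = 4.63×10^5 m/s.
r = mv/(qB) = (2.21×10^-25)(4.63×10^5) / [(1×1.60×10^-19)(5.61×10^-3)] = 114 m.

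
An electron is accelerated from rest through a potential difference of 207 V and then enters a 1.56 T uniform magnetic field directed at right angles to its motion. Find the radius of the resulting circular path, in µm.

r ≈ 31.1 µm

The kinetic energy gained is K = qV = (1×1.60×10^-19)(207) = 3.31×10^-17 J.
v = √(2K/m) = 8.53×10^6 m/s.
r = mv/(qB) = (9.11×10^-31)(8.53×10^6) / [(1×1.60×10^-19)(1.56)] = 3.11×10^-5 m.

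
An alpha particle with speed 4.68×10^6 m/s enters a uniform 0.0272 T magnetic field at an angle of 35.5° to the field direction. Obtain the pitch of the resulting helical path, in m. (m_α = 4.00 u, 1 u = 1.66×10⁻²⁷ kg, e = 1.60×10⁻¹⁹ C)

The velocity component along B is v∥ = v cos35.5° = 3.81×10^6 m/s.
The cyclotron period T = 2πm/(qB) = 4.79×10^-6 s is set by m, q, B alone.
Pitch = v∥·T = (3.81×10^6)(4.79×10^-6) = 18.3 m.

pitch ≈ 18.3 m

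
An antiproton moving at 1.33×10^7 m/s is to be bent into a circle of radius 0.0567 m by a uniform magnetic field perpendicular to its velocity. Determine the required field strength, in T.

B ≈ 2.45 T

qvB = mv²/r gives B = mv/(qr).
B = (1.67×10^-27)(1.33×10^7) / [(1×1.60×10^-19)(0.0567)] = 2.45 T.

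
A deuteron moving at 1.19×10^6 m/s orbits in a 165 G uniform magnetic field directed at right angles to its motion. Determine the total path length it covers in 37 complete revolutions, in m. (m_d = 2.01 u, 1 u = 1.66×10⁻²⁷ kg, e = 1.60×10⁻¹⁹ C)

r = mv/(qB) = 1.50 m, so one revolution covers 2πr = 9.45 m.
In 37 revolutions: L = 37·2πr = 350 m.

L ≈ 350 m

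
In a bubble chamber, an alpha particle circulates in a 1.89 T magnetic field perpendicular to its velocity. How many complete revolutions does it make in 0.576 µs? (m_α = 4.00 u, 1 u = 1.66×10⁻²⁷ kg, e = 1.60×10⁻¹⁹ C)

N = 8

T = 2πm/(qB) = 2π(6.64×10^-27) / [(2×1.60×10^-19)(1.89)] = 6.8982×10^-8 s.
N = t/T = 5.76×10^-7 / 6.8982×10^-8 ≈ 8.35, so 8 complete revolutions.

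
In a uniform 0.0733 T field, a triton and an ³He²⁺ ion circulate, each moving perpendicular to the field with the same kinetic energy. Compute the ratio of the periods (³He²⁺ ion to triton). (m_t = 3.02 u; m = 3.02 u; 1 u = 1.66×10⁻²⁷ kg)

T = 2πm/(qB) is independent of speed, so T₂/T₁ = (m₂/q₂)/(m₁/q₁).
T_{³He²⁺ ion}/T_{triton} = (5.01×10^-27/2e) / (5.01×10^-27/1e) = 0.500.

ratio ≈ 0.500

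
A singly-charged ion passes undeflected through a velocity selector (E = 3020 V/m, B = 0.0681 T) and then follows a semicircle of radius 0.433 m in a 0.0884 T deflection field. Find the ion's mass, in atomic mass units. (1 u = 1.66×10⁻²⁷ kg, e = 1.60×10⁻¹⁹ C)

m ≈ 83.2 u

v = E/B₁ = 4.43×10^4 m/s.
From r = mv/(qB₂), m = qB₂r/v = (1×1.60×10^-19)(0.0884)(0.433) / (4.43×10^4) = 1.38×10^-25 kg.
In atomic mass units: m = 1.38×10^-25 / 1.66×10^-27 = 83.2 u.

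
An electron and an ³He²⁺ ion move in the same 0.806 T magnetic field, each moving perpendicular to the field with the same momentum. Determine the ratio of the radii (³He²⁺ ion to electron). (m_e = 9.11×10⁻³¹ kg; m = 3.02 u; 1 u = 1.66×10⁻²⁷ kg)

ratio ≈ 0.500

r = p/(qB) ⇒ at equal p, r ∝ 1/q.
r_{³He²⁺ ion}/r_{electron} = 0.500.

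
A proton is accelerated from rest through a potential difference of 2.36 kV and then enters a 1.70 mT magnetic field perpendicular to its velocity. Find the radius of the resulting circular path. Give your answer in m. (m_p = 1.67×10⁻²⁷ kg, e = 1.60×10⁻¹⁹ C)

r ≈ 4.13 m

The kinetic energy gained is K = qV = (1×1.60×10^-19)(2360) = 3.78×10^-16 J.
v = √(2K/m) = 6.72×10^5 m/s.
r = mv/(qB) = (1.67×10^-27)(6.72×10^5) / [(1×1.60×10^-19)(1.70×10^-3)] = 4.13 m.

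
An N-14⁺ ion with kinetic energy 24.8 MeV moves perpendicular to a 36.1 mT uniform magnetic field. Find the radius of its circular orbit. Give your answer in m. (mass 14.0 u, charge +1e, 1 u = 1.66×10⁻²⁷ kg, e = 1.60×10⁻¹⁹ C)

Convert the energy: K = 24.8 MeV = 3.97×10^-12 J.
v = √(2K/m) = √(2·3.97×10^-12/2.32×10^-26) = 1.85×10^7 m/s.
r = mv/(qB) = (2.32×10^-26)(1.85×10^7) / [(1×1.60×10^-19)(0.0361)] = 74.4 m.

r ≈ 74.4 m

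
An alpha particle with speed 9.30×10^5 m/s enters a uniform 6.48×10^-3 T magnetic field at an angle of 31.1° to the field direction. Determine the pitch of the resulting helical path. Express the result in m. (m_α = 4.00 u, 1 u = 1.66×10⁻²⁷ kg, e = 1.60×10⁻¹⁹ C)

pitch ≈ 16.0 m

The velocity component along B is v∥ = v cos31.1° = 7.96×10^5 m/s.
The cyclotron period T = 2πm/(qB) = 2.01×10^-5 s is set by m, q, B alone.
Pitch = v∥·T = (7.96×10^5)(2.01×10^-5) = 16.0 m.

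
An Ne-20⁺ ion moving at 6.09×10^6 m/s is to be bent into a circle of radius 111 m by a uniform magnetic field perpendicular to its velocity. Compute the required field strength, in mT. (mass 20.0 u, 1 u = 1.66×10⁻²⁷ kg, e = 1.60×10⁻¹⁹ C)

B ≈ 11.4 mT

qvB = mv²/r gives B = mv/(qr).
B = (3.32×10^-26)(6.09×10^6) / [(1×1.60×10^-19)(111)] = 0.0114 T.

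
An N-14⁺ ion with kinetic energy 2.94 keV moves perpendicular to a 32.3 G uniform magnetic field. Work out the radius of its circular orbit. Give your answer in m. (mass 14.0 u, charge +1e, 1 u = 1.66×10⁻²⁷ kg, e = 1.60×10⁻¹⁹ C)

Convert the energy: K = 2.94 keV = 4.70×10^-16 J.
v = √(2K/m) = √(2·4.70×10^-16/2.32×10^-26) = 2.01×10^5 m/s.
r = mv/(qB) = (2.32×10^-26)(2.01×10^5) / [(1×1.60×10^-19)(3.23×10^-3)] = 9.05 m.

r ≈ 9.05 m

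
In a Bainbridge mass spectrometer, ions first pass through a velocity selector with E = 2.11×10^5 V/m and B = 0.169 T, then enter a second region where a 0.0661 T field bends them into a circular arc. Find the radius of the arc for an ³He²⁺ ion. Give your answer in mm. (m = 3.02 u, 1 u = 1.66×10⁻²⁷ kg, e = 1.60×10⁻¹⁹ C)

The selector passes v = E/B = 2.11×10^5/0.169 = 1.25×10^6 m/s.
In the deflection region, r = mv/(qB₂) = (5.01×10^-27)(1.25×10^6) / [(2×1.60×10^-19)(0.0661)] = 0.296 m.

r ≈ 296 mm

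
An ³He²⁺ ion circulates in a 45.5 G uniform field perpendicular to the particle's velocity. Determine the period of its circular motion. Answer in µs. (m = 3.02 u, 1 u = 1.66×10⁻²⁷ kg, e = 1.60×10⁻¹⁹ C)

The cyclotron period is independent of speed: T = 2πm/(qB).
T = 2π(5.01×10^-27) / [(2×1.60×10^-19)(4.55×10^-3)] = 2.16×10^-5 s.

T ≈ 21.6 µs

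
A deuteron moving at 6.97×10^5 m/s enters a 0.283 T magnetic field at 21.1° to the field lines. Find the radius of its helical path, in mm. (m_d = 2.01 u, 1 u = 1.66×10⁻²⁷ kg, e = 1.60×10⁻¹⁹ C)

r ≈ 18.5 mm

Only the perpendicular component v⊥ = v sin21.1° = 2.51×10^5 m/s is bent by the field.
r = m v⊥ /(qB) = (3.34×10^-27)(2.51×10^5) / [(1×1.60×10^-19)(0.283)] = 0.0185 m.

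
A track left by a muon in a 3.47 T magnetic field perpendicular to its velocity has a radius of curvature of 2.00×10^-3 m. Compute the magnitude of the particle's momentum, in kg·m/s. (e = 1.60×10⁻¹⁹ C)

Since qvB = mv²/r, the momentum p = mv = qBr.
p = (1×1.60×10^-19)(3.47)(2.00×10^-3) = 1.11×10^-21 kg·m/s.

p ≈ 1.11×10^-21 kg·m/s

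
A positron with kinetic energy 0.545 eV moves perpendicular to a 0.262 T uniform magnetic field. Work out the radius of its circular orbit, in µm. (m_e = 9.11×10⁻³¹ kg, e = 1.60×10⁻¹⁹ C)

Convert the energy: K = 0.545 eV = 8.72×10^-20 J.
v = √(2K/m) = √(2·8.72×10^-20/9.11×10^-31) = 4.38×10^5 m/s.
r = mv/(qB) = (9.11×10^-31)(4.38×10^5) / [(1×1.60×10^-19)(0.262)] = 9.51×10^-6 m.

r ≈ 9.51 µm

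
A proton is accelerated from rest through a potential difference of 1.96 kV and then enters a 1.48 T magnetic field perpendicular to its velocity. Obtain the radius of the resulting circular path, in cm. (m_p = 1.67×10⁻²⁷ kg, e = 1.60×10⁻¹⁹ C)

The kinetic energy gained is K = qV = (1×1.60×10^-19)(1960) = 3.14×10^-16 J.
v = √(2K/m) = 6.13×10^5 m/s.
r = mv/(qB) = (1.67×10^-27)(6.13×10^5) / [(1×1.60×10^-19)(1.48)] = 4.32×10^-3 m.

r ≈ 0.432 cm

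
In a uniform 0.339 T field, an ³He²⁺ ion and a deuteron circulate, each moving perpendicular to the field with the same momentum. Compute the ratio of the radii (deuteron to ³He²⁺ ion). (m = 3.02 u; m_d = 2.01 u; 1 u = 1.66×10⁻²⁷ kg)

ratio ≈ 2.00

r = p/(qB) ⇒ at equal p, r ∝ 1/q.
r_{deuteron}/r_{³He²⁺ ion} = 2.00.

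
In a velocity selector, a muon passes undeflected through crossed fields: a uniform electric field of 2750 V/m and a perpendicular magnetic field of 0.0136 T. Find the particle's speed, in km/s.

For zero net force, qE = qvB, so v = E/B.
v = (2750) / (0.0136) = 2.02×10^5 m/s.

v ≈ 202 km/s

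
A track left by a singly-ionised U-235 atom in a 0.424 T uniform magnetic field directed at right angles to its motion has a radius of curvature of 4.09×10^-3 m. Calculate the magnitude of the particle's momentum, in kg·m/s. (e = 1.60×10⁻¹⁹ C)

Since qvB = mv²/r, the momentum p = mv = qBr.
p = (1×1.60×10^-19)(0.424)(4.09×10^-3) = 2.77×10^-22 kg·m/s.

p ≈ 2.77×10^-22 kg·m/s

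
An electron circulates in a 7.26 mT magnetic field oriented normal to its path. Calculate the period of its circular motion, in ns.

T ≈ 4.93 ns

The cyclotron period is independent of speed: T = 2πm/(qB).
T = 2π(9.11×10^-31) / [(1×1.60×10^-19)(7.26×10^-3)] = 4.93×10^-9 s.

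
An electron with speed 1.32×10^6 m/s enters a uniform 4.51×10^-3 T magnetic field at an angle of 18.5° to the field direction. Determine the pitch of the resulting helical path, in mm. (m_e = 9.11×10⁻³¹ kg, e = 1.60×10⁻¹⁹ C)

The velocity component along B is v∥ = v cos18.5° = 1.25×10^6 m/s.
The cyclotron period T = 2πm/(qB) = 7.93×10^-9 s is set by m, q, B alone.
Pitch = v∥·T = (1.25×10^6)(7.93×10^-9) = 9.93×10^-3 m.

pitch ≈ 9.93 mm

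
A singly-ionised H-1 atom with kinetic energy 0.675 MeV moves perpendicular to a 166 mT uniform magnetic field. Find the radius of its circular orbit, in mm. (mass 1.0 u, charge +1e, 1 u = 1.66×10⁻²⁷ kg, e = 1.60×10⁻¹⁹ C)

Convert the energy: K = 0.675 MeV = 1.08×10^-13 J.
v = √(2K/m) = √(2·1.08×10^-13/1.66×10^-27) = 1.14×10^7 m/s.
r = mv/(qB) = (1.66×10^-27)(1.14×10^7) / [(1×1.60×10^-19)(0.166)] = 0.713 m.

r ≈ 713 mm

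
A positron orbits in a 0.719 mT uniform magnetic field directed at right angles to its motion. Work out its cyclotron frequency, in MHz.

f = qB/(2πm) = (1×1.60×10^-19)(7.19×10^-4) / [2π(9.11×10^-31)] = 2.01×10^7 Hz.

f ≈ 20.1 MHz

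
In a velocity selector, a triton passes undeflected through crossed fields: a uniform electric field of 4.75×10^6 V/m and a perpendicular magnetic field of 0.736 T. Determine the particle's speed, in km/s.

v ≈ 6450 km/s

For zero net force, qE = qvB, so v = E/B.
v = (4.75×10^6) / (0.736) = 6.45×10^6 m/s.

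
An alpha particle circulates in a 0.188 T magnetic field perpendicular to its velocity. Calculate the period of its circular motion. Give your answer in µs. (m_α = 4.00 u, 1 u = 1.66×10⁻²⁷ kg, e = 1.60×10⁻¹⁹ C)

The cyclotron period is independent of speed: T = 2πm/(qB).
T = 2π(6.64×10^-27) / [(2×1.60×10^-19)(0.188)] = 6.93×10^-7 s.

T ≈ 0.693 µs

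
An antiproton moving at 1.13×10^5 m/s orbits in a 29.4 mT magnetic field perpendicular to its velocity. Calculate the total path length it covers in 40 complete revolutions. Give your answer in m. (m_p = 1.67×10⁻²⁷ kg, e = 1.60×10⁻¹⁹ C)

L ≈ 10.1 m

r = mv/(qB) = 0.0401 m, so one revolution covers 2πr = 0.252 m.
In 40 revolutions: L = 40·2πr = 10.1 m.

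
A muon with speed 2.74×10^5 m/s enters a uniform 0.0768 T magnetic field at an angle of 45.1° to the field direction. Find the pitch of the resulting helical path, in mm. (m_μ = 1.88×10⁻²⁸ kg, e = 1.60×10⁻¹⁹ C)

pitch ≈ 18.6 mm

The velocity component along B is v∥ = v cos45.1° = 1.93×10^5 m/s.
The cyclotron period T = 2πm/(qB) = 9.61×10^-8 s is set by m, q, B alone.
Pitch = v∥·T = (1.93×10^5)(9.61×10^-8) = 0.0186 m.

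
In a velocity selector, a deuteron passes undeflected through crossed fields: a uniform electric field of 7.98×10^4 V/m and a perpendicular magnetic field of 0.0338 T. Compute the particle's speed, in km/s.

For zero net force, qE = qvB, so v = E/B.
v = (7.98×10^4) / (0.0338) = 2.36×10^6 m/s.

v ≈ 2360 km/s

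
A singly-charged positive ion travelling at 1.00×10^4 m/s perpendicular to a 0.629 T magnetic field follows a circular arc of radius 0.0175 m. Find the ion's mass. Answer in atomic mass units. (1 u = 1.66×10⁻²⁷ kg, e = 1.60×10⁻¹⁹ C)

qvB = mv²/r ⇒ m = qBr/v.
m = (1×1.60×10^-19)(0.629)(0.0175) / (1.00×10^4) = 1.76×10^-25 kg = 106 u.

m ≈ 106 u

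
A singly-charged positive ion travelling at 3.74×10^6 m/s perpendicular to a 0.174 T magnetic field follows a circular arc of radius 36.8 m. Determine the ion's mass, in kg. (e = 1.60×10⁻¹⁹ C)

m ≈ 2.74×10^-25 kg

qvB = mv²/r ⇒ m = qBr/v.
m = (1×1.60×10^-19)(0.174)(36.8) / (3.74×10^6) = 2.74×10^-25 kg.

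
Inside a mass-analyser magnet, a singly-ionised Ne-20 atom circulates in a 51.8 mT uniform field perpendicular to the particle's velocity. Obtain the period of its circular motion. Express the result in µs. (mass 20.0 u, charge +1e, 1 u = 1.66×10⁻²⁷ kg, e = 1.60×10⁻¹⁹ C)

The cyclotron period is independent of speed: T = 2πm/(qB).
T = 2π(3.32×10^-26) / [(1×1.60×10^-19)(0.0518)] = 2.52×10^-5 s.

T ≈ 25.2 µs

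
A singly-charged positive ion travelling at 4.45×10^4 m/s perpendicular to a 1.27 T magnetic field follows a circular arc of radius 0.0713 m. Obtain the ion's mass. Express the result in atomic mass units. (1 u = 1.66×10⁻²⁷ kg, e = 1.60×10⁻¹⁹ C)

qvB = mv²/r ⇒ m = qBr/v.
m = (1×1.60×10^-19)(1.27)(0.0713) / (4.45×10^4) = 3.26×10^-25 kg = 196 u.

m ≈ 196 u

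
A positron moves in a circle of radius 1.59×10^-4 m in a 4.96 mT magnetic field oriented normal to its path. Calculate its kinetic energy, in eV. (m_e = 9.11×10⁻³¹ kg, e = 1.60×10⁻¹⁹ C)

K ≈ 0.0546 eV

v = qBr/m = (1×1.60×10^-19)(4.96×10^-3)(1.59×10^-4) / (9.11×10^-31) = 1.39×10^5 m/s.
K = ½mv² = 0.5·(9.11×10^-31)·(1.39×10^5)² = 8.74×10^-21 J = 0.0546 eV.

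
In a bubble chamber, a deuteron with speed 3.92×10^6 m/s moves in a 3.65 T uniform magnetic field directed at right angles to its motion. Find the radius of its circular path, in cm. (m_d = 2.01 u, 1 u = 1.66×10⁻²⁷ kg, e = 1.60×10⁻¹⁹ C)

The magnetic force provides the centripetal force: qvB = mv²/r, so r = mv/(qB).
r = (3.34×10^-27 kg)(3.92×10^6 m/s) / [(1×1.60×10^-19 C)(3.65 T)] = 0.0224 m.

r ≈ 2.24 cm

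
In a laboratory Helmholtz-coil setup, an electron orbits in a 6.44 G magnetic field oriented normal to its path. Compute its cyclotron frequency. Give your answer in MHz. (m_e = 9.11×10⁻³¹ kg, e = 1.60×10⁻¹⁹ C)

f = qB/(2πm) = (1×1.60×10^-19)(6.44×10^-4) / [2π(9.11×10^-31)] = 1.80×10^7 Hz.

f ≈ 18.0 MHz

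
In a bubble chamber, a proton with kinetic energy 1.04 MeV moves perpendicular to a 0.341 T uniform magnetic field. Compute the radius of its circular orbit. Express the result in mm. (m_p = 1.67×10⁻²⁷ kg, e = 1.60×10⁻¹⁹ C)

Convert the energy: K = 1.04 MeV = 1.66×10^-13 J.
v = √(2K/m) = √(2·1.66×10^-13/1.67×10^-27) = 1.41×10^7 m/s.
r = mv/(qB) = (1.67×10^-27)(1.41×10^7) / [(1×1.60×10^-19)(0.341)] = 0.432 m.

r ≈ 432 mm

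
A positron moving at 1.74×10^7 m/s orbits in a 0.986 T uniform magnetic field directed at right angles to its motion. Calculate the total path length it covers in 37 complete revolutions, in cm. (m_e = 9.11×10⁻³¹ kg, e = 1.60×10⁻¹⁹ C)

L ≈ 2.34 cm

r = mv/(qB) = 1.00×10^-4 m, so one revolution covers 2πr = 6.31×10^-4 m.
In 37 revolutions: L = 37·2πr = 0.0234 m.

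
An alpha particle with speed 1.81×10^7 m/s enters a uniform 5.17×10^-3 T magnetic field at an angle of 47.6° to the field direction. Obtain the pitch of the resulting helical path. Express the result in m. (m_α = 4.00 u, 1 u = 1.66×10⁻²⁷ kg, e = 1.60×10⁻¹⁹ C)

The velocity component along B is v∥ = v cos47.6° = 1.22×10^7 m/s.
The cyclotron period T = 2πm/(qB) = 2.52×10^-5 s is set by m, q, B alone.
Pitch = v∥·T = (1.22×10^7)(2.52×10^-5) = 308 m.

pitch ≈ 308 m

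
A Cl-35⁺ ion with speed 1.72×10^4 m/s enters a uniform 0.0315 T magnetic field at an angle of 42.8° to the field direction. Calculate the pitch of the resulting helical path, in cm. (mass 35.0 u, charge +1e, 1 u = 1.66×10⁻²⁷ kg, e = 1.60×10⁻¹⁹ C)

pitch ≈ 91.4 cm

The velocity component along B is v∥ = v cos42.8° = 1.26×10^4 m/s.
The cyclotron period T = 2πm/(qB) = 7.24×10^-5 s is set by m, q, B alone.
Pitch = v∥·T = (1.26×10^4)(7.24×10^-5) = 0.914 m.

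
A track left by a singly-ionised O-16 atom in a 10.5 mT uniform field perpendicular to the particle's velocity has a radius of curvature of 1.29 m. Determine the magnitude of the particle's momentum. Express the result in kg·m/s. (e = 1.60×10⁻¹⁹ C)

Since qvB = mv²/r, the momentum p = mv = qBr.
p = (1×1.60×10^-19)(0.0105)(1.29) = 2.17×10^-21 kg·m/s.

p ≈ 2.17×10^-21 kg·m/s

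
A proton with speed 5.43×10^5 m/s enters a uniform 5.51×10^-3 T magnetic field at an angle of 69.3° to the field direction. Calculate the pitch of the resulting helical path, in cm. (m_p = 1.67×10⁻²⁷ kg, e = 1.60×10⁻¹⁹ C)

The velocity component along B is v∥ = v cos69.3° = 1.92×10^5 m/s.
The cyclotron period T = 2πm/(qB) = 1.19×10^-5 s is set by m, q, B alone.
Pitch = v∥·T = (1.92×10^5)(1.19×10^-5) = 2.28 m.

pitch ≈ 228 cm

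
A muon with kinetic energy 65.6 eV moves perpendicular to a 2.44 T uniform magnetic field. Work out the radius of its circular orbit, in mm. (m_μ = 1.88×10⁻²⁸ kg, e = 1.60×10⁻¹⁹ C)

Convert the energy: K = 65.6 eV = 1.05×10^-17 J.
v = √(2K/m) = √(2·1.05×10^-17/1.88×10^-28) = 3.34×10^5 m/s.
r = mv/(qB) = (1.88×10^-28)(3.34×10^5) / [(1×1.60×10^-19)(2.44)] = 1.61×10^-4 m.

r ≈ 0.161 mm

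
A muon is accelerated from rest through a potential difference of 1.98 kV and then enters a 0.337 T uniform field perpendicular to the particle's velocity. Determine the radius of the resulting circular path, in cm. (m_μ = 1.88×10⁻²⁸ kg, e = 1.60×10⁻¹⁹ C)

The kinetic energy gained is K = qV = (1×1.60×10^-19)(1980) = 3.17×10^-16 J.
v = √(2K/m) = 1.84×10^6 m/s.
r = mv/(qB) = (1.88×10^-28)(1.84×10^6) / [(1×1.60×10^-19)(0.337)] = 6.40×10^-3 m.

r ≈ 0.640 cm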